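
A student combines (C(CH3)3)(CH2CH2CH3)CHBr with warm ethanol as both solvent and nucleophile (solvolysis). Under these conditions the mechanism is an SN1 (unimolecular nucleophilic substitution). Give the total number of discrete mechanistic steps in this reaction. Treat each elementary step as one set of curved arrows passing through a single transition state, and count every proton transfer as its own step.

4

Step 1: Unassisted departure of Br⁻ (taking the C–Br bonding pair) generates a secondary carbocation.
Step 2: Carbocation rearrangement: a 1,2-methyl shift from the adjacent tert-butyl carbon converts the initially-formed secondary cation into the more stable tertiary cation.
Step 3: Nucleophilic capture: the oxygen of CH3CH2OH bonds to the cationic carbon, producing an oxonium-ion intermediate.
Step 4: Proton transfer from the O–H of the oxonium ion to a solvent molecule delivers the neutral ether.
Total: 4 elementary steps.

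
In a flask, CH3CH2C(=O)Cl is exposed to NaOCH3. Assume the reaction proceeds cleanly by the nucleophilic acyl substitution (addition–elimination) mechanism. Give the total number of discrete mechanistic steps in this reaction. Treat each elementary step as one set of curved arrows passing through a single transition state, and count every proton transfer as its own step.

Step 1: Nucleophilic addition of CH3O⁻ to the acyl carbon breaks the π(C=O) bond and yields a tetrahedral, anionic intermediate.
Step 2: Elimination step: re-formation of the carbonyl π bond drives out Cl⁻, giving the new acyl compound.
Total: 2 elementary steps.

2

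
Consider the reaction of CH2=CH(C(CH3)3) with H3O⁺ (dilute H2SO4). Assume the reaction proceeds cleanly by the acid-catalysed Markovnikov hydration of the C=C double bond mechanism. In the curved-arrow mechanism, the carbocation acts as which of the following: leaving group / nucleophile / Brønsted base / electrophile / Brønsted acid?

Step 3: A lone pair on the oxygen of H2O attacks the carbocation, forming a C–O bond and an oxonium ion (a protonated alcohol).
The carbocation accepts an electron pair into an empty or π* orbital — it is the electrophile.

electrophile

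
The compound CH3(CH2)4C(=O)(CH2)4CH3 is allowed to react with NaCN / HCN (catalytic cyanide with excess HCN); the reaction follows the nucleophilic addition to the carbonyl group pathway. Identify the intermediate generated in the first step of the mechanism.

Step 1: Nucleophilic addition: CN⁻ adds to the carbonyl carbon, pushing the π(C=O) electron pair onto oxygen and giving a tetrahedral alkoxide.
After step 1 the species present is a tetrahedral alkoxide intermediate.

tetrahedral alkoxide intermediate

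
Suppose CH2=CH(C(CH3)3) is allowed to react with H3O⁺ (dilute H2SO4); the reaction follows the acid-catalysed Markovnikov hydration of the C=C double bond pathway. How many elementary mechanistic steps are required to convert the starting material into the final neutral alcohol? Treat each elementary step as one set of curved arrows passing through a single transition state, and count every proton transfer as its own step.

4

Step 1: Protonation of the alkene by H3O⁺: the π bond acts as the nucleophile and picks up H⁺, giving the more stable (Markovnikov) secondary carbocation. H2O is released.
Step 2: A methyl group with its bonding pair migrates from the adjacent tert-butyl carbon to the cationic centre — a 1,2-methyl shift — upgrading the secondary cation to a tertiary one.
Step 3: Water acts as the nucleophile: an oxygen lone pair bonds to the cationic carbon, giving an oxonium-ion intermediate.
Step 4: Deprotonation of the oxonium ion by a water molecule delivers the neutral alcohol and regenerates the acid catalyst.
Total: 4 elementary steps.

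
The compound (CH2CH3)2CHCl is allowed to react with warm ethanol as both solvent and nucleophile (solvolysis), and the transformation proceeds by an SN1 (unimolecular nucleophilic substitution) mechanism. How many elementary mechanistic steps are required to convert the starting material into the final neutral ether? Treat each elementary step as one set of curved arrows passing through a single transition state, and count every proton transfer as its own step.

Step 1: Ionisation: the C–Cl σ-bond cleaves heterolytically; both bonding electrons depart with Cl⁻, leaving a secondary carbocation at the α-carbon.
(No 1,2-shift: no single shift to an adjacent carbon would give a more stable cation.)
Step 2: A lone pair on the oxygen of CH3CH2OH attacks the carbocation, forming a new C–O σ-bond and an oxonium ion.
Step 3: Proton transfer from the O–H of the oxonium ion to a solvent molecule delivers the neutral ether.
Total: 3 elementary steps.

3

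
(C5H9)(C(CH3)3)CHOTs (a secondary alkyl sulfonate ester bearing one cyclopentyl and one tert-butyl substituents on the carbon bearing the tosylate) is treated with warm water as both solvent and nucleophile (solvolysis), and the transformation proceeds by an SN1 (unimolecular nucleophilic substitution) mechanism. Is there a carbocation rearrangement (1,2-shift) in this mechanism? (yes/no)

The first-formed carbocation is secondary.
The adjacent cyclopentyl carbon already bears 2 other carbon substituents and has a hydrogen to migrate; after a 1,2-hydride shift from that carbon the positive charge sits on a tertiary centre.
Tertiary is more stable than secondary, so the shift occurs.

yes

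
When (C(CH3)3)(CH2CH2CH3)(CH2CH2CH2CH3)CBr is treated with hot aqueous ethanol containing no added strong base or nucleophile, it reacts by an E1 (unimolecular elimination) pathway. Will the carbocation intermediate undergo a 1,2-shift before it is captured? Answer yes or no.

no

The first-formed carbocation is tertiary.
No single 1,2-shift to an adjacent carbon would produce a more-substituted cation than the one already present, so no rearrangement occurs.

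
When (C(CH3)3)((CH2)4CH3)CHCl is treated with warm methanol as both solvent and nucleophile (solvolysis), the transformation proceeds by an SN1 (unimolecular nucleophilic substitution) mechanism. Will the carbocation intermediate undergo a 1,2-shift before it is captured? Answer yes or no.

The first-formed carbocation is secondary.
The adjacent tert-butyl carbon has no hydrogen but bears methyl groups; migration of one methyl with its bonding pair (a 1,2-methyl shift) places the charge on a tertiary centre.
Tertiary is more stable than secondary, so the shift occurs.

yes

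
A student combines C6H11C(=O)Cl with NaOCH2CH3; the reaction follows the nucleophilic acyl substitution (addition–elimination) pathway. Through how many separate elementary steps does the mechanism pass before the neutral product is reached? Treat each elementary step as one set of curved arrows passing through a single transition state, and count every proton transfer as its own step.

2

Step 1: CH3CH2O⁻ adds to the carbonyl carbon; the C=O π electrons shift onto oxygen and a tetrahedral alkoxide intermediate forms.
Step 2: Collapse of the tetrahedral intermediate: the alkoxide oxygen pushes its lone pair back to re-form C=O while Cl⁻ leaves.
Total: 2 elementary steps.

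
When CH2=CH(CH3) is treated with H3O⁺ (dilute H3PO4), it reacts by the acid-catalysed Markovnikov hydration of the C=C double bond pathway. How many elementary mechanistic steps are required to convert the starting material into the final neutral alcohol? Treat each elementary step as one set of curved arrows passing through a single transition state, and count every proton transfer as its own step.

Step 1: Electrophilic addition begins with the π(C=C) electrons forming a bond to the proton of H3O⁺. Following Markovnikov's rule, the resulting cation is secondary. H2O is released.
(No 1,2-shift: no single shift to an adjacent carbon would give a more stable cation.)
Step 2: Water acts as the nucleophile: an oxygen lone pair bonds to the cationic carbon, giving an oxonium-ion intermediate.
Step 3: Proton transfer from the O–H of the oxonium ion to H2O completes the catalytic cycle and yields the alcohol.
Total: 3 elementary steps.

3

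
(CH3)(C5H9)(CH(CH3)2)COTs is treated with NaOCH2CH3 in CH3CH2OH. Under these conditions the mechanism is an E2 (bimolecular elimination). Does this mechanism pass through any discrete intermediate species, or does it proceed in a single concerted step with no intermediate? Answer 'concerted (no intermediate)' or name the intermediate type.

concerted (no intermediate)

In one step, CH3CH2O⁻ pulls off a β-proton, the C–O bond cleaves, and a C=C double bond forms between the α- and β-carbons (E2, anti elimination).
All bond changes occur in one transition state; no discrete intermediate is formed.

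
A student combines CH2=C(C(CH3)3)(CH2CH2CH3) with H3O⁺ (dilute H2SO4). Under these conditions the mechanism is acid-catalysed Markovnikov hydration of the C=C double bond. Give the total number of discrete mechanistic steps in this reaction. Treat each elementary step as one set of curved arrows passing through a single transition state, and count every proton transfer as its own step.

3

Step 1: The π electrons of the C=C bond attack a proton of H3O⁺; Markovnikov addition places the new C–H on the less-substituted alkene carbon, so the positive charge ends up on the more-substituted carbon — a tertiary carbocation. H2O is released.
(No 1,2-shift: no single shift to an adjacent carbon would give a more stable cation.)
Step 2: Nucleophilic capture of the cation by H2O produces the protonated alcohol (an oxonium ion).
Step 3: Deprotonation of the oxonium ion by a water molecule delivers the neutral alcohol and regenerates the acid catalyst.
Total: 3 elementary steps.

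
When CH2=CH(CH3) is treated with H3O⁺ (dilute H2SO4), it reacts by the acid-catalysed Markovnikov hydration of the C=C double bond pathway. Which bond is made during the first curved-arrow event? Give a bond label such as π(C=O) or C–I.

Step 1: The π electrons of the C=C bond attack a proton of H3O⁺; Markovnikov addition places the new C–H on the less-substituted alkene carbon, so the positive charge ends up on the more-substituted carbon — a secondary carbocation. H2O is released.
The bond formed in this step is the C–H bond.

C–H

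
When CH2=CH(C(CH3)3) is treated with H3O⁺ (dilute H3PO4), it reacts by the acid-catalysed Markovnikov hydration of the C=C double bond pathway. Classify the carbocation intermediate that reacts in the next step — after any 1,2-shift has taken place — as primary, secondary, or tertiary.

tertiary

Step 1: Protonation of the alkene by H3O⁺: the π bond acts as the nucleophile and picks up H⁺, giving the more stable (Markovnikov) secondary carbocation. H2O is released.
Step 2: Carbocation rearrangement: a 1,2-methyl shift from the adjacent tert-butyl carbon converts the initially-formed secondary cation into the more stable tertiary cation.
The cation rearranges from secondary to tertiary via a 1,2-methyl shift from the adjacent tert-butyl carbon; the tertiary cation is what reacts next.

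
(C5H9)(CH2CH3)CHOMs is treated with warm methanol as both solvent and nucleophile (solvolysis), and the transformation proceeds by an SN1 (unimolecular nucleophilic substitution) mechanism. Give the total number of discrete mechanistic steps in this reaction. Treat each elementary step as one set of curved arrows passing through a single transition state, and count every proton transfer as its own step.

Step 1: Ionisation: the C–O σ-bond cleaves heterolytically; both bonding electrons depart with MsO⁻, leaving a secondary carbocation at the α-carbon.
Step 2: A 1,2-hydride shift from the adjacent cyclopentyl carbon moves the positive charge from the secondary centre to an adjacent carbon, generating a more stable tertiary carbocation.
Step 3: A lone pair on the oxygen of CH3OH attacks the carbocation, forming a new C–O σ-bond and an oxonium ion.
Step 4: A second solvent molecule removes the proton on oxygen, giving the neutral ether product.
Total: 4 elementary steps.

4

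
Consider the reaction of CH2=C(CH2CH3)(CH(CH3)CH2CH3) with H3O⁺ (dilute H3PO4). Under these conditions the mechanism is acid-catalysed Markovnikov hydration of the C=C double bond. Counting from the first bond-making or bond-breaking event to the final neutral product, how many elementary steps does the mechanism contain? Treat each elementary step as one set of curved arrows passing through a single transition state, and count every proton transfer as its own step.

3

Step 1: Electrophilic addition begins with the π(C=C) electrons forming a bond to the proton of H3O⁺. Following Markovnikov's rule, the resulting cation is tertiary. H2O is released.
(No 1,2-shift: no single shift to an adjacent carbon would give a more stable cation.)
Step 2: A lone pair on the oxygen of H2O attacks the carbocation, forming a C–O bond and an oxonium ion (a protonated alcohol).
Step 3: Deprotonation of the oxonium ion by a water molecule delivers the neutral alcohol and regenerates the acid catalyst.
Total: 3 elementary steps.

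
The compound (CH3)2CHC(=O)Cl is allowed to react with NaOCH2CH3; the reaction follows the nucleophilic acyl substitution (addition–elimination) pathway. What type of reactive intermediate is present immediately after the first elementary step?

tetrahedral intermediate

Step 1: Nucleophilic addition of CH3CH2O⁻ to the acyl carbon breaks the π(C=O) bond and yields a tetrahedral, anionic intermediate.
After step 1 the species present is a tetrahedral intermediate.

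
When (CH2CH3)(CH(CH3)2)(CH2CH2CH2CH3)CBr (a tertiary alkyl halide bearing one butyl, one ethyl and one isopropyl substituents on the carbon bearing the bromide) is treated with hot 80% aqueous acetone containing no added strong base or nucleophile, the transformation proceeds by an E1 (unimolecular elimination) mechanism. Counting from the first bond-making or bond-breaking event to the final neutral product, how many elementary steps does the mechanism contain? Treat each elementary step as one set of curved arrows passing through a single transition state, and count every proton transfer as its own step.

2

Step 1: Unassisted departure of Br⁻ (taking the C–Br bonding pair) generates a tertiary carbocation.
(No 1,2-shift: no single shift to an adjacent carbon would give a more stable cation.)
Step 2: Loss of a β-proton to a water molecule of the solvent: the C–H bonding pair collapses toward the cationic carbon to form the C=C π bond, yielding the alkene.
Total: 2 elementary steps.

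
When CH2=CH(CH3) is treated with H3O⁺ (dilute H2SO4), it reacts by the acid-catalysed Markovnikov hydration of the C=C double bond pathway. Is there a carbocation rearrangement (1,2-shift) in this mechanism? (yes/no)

The first-formed carbocation is secondary.
No single 1,2-shift to an adjacent carbon would produce a more-substituted cation than the one already present, so no rearrangement occurs.

no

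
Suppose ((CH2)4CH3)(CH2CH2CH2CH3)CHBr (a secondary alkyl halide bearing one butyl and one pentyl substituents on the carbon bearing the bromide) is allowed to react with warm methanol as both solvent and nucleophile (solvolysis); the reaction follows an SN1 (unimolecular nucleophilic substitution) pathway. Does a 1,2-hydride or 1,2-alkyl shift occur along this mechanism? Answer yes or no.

The first-formed carbocation is secondary.
No single 1,2-shift to an adjacent carbon would produce a more-substituted cation than the one already present, so no rearrangement occurs.

no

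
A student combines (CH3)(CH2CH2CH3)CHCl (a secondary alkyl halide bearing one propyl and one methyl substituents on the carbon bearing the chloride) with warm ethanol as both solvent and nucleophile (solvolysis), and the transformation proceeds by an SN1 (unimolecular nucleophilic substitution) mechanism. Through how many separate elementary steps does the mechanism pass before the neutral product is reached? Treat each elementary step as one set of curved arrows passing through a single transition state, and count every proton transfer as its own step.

3

Step 1: The C–Cl bond breaks with both electrons going to the chloride; Cl⁻ leaves and a secondary carbocation remains.
(No 1,2-shift: no single shift to an adjacent carbon would give a more stable cation.)
Step 2: Nucleophilic capture: the oxygen of CH3CH2OH bonds to the cationic carbon, producing an oxonium-ion intermediate.
Step 3: Deprotonation of the oxonium oxygen by solvent ethanol yields the neutral ether.
Total: 3 elementary steps.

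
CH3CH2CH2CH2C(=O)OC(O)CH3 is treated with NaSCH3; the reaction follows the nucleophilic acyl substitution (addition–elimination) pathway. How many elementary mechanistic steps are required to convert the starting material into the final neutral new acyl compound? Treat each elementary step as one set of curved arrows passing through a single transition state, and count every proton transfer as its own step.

Step 1: CH3S⁻ adds to the carbonyl carbon; the C=O π electrons shift onto oxygen and a tetrahedral alkoxide intermediate forms.
Step 2: Collapse of the tetrahedral intermediate: the alkoxide oxygen pushes its lone pair back to re-form C=O while CH3CO2⁻ leaves.
Total: 2 elementary steps.

2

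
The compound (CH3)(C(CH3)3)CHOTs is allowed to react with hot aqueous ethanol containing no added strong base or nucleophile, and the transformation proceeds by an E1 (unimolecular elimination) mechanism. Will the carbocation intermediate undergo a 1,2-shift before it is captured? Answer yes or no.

The first-formed carbocation is secondary.
The adjacent tert-butyl carbon has no hydrogen but bears methyl groups; migration of one methyl with its bonding pair (a 1,2-methyl shift) places the charge on a tertiary centre.
Tertiary is more stable than secondary, so the shift occurs.

yes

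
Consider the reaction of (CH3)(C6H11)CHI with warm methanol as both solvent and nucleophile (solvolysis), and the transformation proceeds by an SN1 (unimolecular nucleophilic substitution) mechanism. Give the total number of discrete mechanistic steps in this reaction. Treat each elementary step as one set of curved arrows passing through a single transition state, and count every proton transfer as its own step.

Step 1: Unassisted departure of I⁻ (taking the C–I bonding pair) generates a secondary carbocation.
Step 2: Carbocation rearrangement: a 1,2-hydride shift from the adjacent cyclohexyl carbon converts the initially-formed secondary cation into the more stable tertiary cation.
Step 3: CH3OH donates an oxygen lone pair into the empty p orbital of the cation, giving a protonated ether (an oxonium ion).
Step 4: A second solvent molecule removes the proton on oxygen, giving the neutral ether product.
Total: 4 elementary steps.

4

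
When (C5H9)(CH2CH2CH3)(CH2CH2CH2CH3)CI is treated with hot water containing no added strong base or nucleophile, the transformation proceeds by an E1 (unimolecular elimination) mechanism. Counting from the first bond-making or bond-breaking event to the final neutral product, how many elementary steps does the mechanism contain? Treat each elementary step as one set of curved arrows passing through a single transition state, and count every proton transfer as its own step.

Step 1: The C–I bond breaks with both electrons going to the iodide; I⁻ leaves and a tertiary carbocation remains.
(No 1,2-shift: no single shift to an adjacent carbon would give a more stable cation.)
Step 2: Loss of a β-proton to a water molecule of the solvent: the C–H bonding pair collapses toward the cationic carbon to form the C=C π bond, yielding the alkene.
Total: 2 elementary steps.

2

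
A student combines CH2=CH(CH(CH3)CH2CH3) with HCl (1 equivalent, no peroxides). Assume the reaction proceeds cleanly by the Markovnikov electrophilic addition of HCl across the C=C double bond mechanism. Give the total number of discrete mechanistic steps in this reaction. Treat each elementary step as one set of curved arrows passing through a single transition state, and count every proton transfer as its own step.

3

Step 1: Protonation of the alkene by HCl: the π bond acts as the nucleophile and picks up H⁺, giving the more stable (Markovnikov) secondary carbocation. The H–Cl bond breaks heterolytically, releasing Cl⁻.
Step 2: A hydride (H with its bonding pair) migrates from the adjacent sec-butyl carbon to the cationic centre — a 1,2-hydride shift — upgrading the secondary cation to a tertiary one.
Step 3: Nucleophilic attack by Cl⁻ on the carbocation completes the addition, giving R–Cl.
Total: 3 elementary steps.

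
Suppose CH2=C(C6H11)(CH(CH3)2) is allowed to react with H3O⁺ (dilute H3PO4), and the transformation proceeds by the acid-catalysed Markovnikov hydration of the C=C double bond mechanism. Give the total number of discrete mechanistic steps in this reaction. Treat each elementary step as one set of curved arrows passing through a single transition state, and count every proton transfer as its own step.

Step 1: The π electrons of the C=C bond attack a proton of H3O⁺; Markovnikov addition places the new C–H on the less-substituted alkene carbon, so the positive charge ends up on the more-substituted carbon — a tertiary carbocation. H2O is released.
(No 1,2-shift: no single shift to an adjacent carbon would give a more stable cation.)
Step 2: A lone pair on the oxygen of H2O attacks the carbocation, forming a C–O bond and an oxonium ion (a protonated alcohol).
Step 3: H2O removes a proton from the oxonium oxygen, regenerating H3O⁺ and giving the neutral alcohol.
Total: 3 elementary steps.

3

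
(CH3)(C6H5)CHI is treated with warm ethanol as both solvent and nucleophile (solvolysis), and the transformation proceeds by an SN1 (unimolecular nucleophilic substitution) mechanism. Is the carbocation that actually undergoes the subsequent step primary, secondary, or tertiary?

Step 1: Rate-determining heterolysis of the C–I bond gives I⁻ and a secondary carbocation.
No single 1,2-shift to an adjacent carbon would give a more-substituted cation, so no rearrangement occurs.

secondary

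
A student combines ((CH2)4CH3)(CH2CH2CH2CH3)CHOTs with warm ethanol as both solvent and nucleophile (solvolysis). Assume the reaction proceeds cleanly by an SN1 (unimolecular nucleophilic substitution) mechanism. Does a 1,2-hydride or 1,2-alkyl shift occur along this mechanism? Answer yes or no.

The first-formed carbocation is secondary.
No single 1,2-shift to an adjacent carbon would produce a more-substituted cation than the one already present, so no rearrangement occurs.

no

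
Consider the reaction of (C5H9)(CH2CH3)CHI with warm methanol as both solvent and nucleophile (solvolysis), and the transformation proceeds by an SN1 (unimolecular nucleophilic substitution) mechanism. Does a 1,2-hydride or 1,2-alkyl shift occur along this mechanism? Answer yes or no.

yes

The first-formed carbocation is secondary.
The adjacent cyclopentyl carbon already bears 2 other carbon substituents and has a hydrogen to migrate; after a 1,2-hydride shift from that carbon the positive charge sits on a tertiary centre.
Tertiary is more stable than secondary, so the shift occurs.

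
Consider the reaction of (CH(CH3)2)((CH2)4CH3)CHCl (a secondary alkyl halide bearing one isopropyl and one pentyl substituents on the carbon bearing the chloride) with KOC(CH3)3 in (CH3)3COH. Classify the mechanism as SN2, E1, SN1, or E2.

Conditions: a strong/bulky base with a secondary substrate bearing a β-hydrogen.
These conditions are the textbook signature of the E2 pathway.
A strong (often hindered) base removes a β-H in concert with loss of the leaving group — bimolecular elimination.

E2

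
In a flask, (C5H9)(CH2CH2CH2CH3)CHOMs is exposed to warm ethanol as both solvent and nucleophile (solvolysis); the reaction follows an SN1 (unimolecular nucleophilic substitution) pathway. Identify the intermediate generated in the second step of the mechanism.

tertiary carbocation

Step 1: The C–O bond breaks with both electrons going to the mesylate; MsO⁻ leaves and a secondary carbocation remains.
Step 2: Carbocation rearrangement: a 1,2-hydride shift from the adjacent cyclopentyl carbon converts the initially-formed secondary cation into the more stable tertiary cation.
After step 2 the species present is a tertiary carbocation.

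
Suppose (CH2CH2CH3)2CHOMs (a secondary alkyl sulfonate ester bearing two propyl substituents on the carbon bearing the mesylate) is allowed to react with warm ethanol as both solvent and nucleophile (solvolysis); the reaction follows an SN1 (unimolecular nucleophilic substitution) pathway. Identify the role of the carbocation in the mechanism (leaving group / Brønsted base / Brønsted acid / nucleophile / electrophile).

Step 2: A lone pair on the oxygen of CH3CH2OH attacks the carbocation, forming a new C–O σ-bond and an oxonium ion.
The carbocation accepts an electron pair into an empty or π* orbital — it is the electrophile.

electrophile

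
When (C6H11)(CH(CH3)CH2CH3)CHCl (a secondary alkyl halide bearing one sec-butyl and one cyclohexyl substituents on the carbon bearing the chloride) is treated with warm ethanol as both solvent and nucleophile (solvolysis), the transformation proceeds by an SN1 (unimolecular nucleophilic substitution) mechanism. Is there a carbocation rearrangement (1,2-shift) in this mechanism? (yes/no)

The first-formed carbocation is secondary.
The adjacent sec-butyl carbon already bears 2 other carbon substituents and has a hydrogen to migrate; after a 1,2-hydride shift from that carbon the positive charge sits on a tertiary centre.
Tertiary is more stable than secondary, so the shift occurs.

yes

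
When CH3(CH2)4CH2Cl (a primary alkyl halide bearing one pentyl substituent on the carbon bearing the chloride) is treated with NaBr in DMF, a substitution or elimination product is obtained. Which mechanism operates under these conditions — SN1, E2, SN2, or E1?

SN2

Conditions: a primary substrate with a strong nucleophile in the polar aprotic solvent DMF.
These conditions are the textbook signature of the SN2 pathway.
An unhindered substrate with a strong nucleophile in a polar aprotic solvent favours one-step backside displacement.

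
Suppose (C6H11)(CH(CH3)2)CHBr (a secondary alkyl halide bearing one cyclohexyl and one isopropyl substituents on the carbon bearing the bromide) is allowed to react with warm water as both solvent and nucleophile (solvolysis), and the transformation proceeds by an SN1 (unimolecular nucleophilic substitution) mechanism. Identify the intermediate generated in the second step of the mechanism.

Step 1: Ionisation: the C–Br σ-bond cleaves heterolytically; both bonding electrons depart with Br⁻, leaving a secondary carbocation at the α-carbon.
Step 2: Carbocation rearrangement: a 1,2-hydride shift from the adjacent cyclohexyl carbon converts the initially-formed secondary cation into the more stable tertiary cation.
After step 2 the species present is a tertiary carbocation.

tertiary carbocation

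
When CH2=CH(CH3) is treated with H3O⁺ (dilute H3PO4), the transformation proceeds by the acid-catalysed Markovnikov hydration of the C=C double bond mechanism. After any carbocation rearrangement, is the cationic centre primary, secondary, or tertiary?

Step 1: Protonation of the alkene by H3O⁺: the π bond acts as the nucleophile and picks up H⁺, giving the more stable (Markovnikov) secondary carbocation. H2O is released.
No single 1,2-shift to an adjacent carbon would give a more-substituted cation, so no rearrangement occurs.

secondary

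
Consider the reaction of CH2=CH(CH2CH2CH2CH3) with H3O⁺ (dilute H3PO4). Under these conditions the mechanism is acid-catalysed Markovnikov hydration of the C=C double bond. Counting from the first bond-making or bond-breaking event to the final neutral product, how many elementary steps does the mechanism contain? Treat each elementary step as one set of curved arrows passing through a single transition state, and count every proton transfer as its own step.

Step 1: Electrophilic addition begins with the π(C=C) electrons forming a bond to the proton of H3O⁺. Following Markovnikov's rule, the resulting cation is secondary. H2O is released.
(No 1,2-shift: no single shift to an adjacent carbon would give a more stable cation.)
Step 2: Water acts as the nucleophile: an oxygen lone pair bonds to the cationic carbon, giving an oxonium-ion intermediate.
Step 3: Proton transfer from the O–H of the oxonium ion to H2O completes the catalytic cycle and yields the alcohol.
Total: 3 elementary steps.

3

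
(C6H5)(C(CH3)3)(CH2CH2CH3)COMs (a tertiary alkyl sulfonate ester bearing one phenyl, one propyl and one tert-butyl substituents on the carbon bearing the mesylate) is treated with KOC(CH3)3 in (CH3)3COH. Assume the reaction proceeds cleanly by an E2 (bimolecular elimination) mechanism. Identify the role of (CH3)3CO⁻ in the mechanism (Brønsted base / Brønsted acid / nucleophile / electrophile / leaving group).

Step 1: The strong base (CH3)3CO⁻ removes a β-hydrogen; in the same concerted event the electrons of the breaking C–H bond form the new π(C=C) bond and the C–O σ-bond breaks, expelling MsO⁻. Anti-periplanar geometry; one transition state.
(CH3)3CO⁻ accepts a proton in a proton-transfer step — a Brønsted base.

Brønsted base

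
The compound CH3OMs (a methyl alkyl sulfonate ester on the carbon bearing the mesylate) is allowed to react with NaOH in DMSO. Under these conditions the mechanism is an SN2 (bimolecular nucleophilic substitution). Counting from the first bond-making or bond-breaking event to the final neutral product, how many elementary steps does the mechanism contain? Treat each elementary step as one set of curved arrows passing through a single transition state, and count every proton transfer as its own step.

Step 1: Backside attack by OH⁻ on the carbon bearing the mesylate: the new C–O bond forms as the C–O bond breaks, with Walden inversion at carbon.
Total: 1 elementary step.

1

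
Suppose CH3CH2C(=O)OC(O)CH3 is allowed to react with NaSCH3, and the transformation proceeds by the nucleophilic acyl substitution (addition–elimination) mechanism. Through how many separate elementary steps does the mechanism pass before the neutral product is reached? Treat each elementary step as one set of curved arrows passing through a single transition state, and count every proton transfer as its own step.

2

Step 1: CH3S⁻ adds to the carbonyl carbon; the C=O π electrons shift onto oxygen and a tetrahedral alkoxide intermediate forms.
Step 2: An oxygen lone pair re-forms the C=O π bond as the C–O σ-bond breaks; CH3CO2⁻ is expelled.
Total: 2 elementary steps.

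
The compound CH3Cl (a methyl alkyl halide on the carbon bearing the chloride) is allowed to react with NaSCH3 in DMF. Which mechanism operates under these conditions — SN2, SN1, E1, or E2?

SN2

Conditions: a methyl substrate with a strong nucleophile in the polar aprotic solvent DMF.
These conditions are the textbook signature of the SN2 pathway.
An unhindered substrate with a strong nucleophile in a polar aprotic solvent favours one-step backside displacement.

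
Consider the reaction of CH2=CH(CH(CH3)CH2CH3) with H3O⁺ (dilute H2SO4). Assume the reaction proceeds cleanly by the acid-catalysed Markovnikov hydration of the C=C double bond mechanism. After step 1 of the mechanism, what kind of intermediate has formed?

Step 1: Electrophilic addition begins with the π(C=C) electrons forming a bond to the proton of H3O⁺. Following Markovnikov's rule, the resulting cation is secondary. H2O is released.
After step 1 the species present is a secondary carbocation.

secondary carbocation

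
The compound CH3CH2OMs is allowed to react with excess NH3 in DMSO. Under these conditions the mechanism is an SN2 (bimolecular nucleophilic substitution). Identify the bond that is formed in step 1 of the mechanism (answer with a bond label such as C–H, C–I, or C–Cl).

Step 1: A lone pair on the N of NH3 attacks the α-carbon from the back side while the C–O bond breaks; both bonding electrons leave with MsO⁻. The product of this concerted step is an alkylammonium ion.
The bond formed in this step is the C–N bond.

C–N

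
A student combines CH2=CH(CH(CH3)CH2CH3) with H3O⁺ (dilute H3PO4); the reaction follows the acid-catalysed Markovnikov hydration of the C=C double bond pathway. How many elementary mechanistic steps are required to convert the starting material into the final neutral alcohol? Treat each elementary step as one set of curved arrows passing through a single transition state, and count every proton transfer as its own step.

Step 1: The π electrons of the C=C bond attack a proton of H3O⁺; Markovnikov addition places the new C–H on the less-substituted alkene carbon, so the positive charge ends up on the more-substituted carbon — a secondary carbocation. H2O is released.
Step 2: Carbocation rearrangement: a 1,2-hydride shift from the adjacent sec-butyl carbon converts the initially-formed secondary cation into the more stable tertiary cation.
Step 3: A lone pair on the oxygen of H2O attacks the carbocation, forming a C–O bond and an oxonium ion (a protonated alcohol).
Step 4: Proton transfer from the O–H of the oxonium ion to H2O completes the catalytic cycle and yields the alcohol.
Total: 4 elementary steps.

4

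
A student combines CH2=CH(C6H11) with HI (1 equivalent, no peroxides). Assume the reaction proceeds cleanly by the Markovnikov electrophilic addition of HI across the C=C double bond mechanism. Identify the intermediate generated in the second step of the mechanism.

Step 1: The π electrons of the C=C bond attack a proton of HI; Markovnikov addition places the new C–H on the less-substituted alkene carbon, so the positive charge ends up on the more-substituted carbon — a secondary carbocation. The H–I bond breaks heterolytically, releasing I⁻.
Step 2: Carbocation rearrangement: a 1,2-hydride shift from the adjacent cyclohexyl carbon converts the initially-formed secondary cation into the more stable tertiary cation.
After step 2 the species present is a tertiary carbocation.

tertiary carbocation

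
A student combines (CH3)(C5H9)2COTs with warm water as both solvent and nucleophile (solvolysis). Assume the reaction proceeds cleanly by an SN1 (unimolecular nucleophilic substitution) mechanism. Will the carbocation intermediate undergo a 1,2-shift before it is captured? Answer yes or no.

The first-formed carbocation is tertiary.
No single 1,2-shift to an adjacent carbon would produce a more-substituted cation than the one already present, so no rearrangement occurs.

no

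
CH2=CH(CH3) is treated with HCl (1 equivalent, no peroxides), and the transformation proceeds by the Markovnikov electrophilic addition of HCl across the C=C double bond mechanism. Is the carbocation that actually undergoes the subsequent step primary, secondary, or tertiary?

Step 1: Electrophilic addition begins with the π(C=C) electrons forming a bond to the proton of HCl. Following Markovnikov's rule, the resulting cation is secondary. The H–Cl bond breaks heterolytically, releasing Cl⁻.
No single 1,2-shift to an adjacent carbon would give a more-substituted cation, so no rearrangement occurs.

secondary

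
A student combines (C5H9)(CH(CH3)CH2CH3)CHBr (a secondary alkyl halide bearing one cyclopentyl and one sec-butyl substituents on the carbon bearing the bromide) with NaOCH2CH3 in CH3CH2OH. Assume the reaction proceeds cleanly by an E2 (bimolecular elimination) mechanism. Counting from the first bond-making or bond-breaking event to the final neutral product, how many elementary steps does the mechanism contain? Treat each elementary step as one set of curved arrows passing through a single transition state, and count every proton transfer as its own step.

1

Step 1: In one step, CH3CH2O⁻ pulls off a β-proton, the C–Br bond cleaves, and a C=C double bond forms between the α- and β-carbons (E2, anti elimination).
Total: 1 elementary step.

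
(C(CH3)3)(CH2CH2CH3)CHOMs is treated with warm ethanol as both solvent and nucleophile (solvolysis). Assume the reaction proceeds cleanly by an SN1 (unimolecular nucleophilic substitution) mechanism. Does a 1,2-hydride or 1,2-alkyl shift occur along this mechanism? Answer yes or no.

The first-formed carbocation is secondary.
The adjacent tert-butyl carbon has no hydrogen but bears methyl groups; migration of one methyl with its bonding pair (a 1,2-methyl shift) places the charge on a tertiary centre.
Tertiary is more stable than secondary, so the shift occurs.

yes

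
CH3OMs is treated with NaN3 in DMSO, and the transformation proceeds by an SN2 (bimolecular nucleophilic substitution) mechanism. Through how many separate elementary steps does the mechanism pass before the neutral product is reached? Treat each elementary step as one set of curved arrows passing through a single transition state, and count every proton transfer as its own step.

1

Step 1: N3⁻ attacks the back face of the α-carbon while MsO⁻ departs with the C–O bonding pair — a single concerted displacement through a pentacoordinate transition state.
Total: 1 elementary step.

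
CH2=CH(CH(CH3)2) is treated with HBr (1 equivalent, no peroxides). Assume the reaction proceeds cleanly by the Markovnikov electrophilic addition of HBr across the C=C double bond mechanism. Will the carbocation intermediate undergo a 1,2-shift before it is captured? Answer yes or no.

yes

The first-formed carbocation is secondary.
The adjacent isopropyl carbon already bears 2 other carbon substituents and has a hydrogen to migrate; after a 1,2-hydride shift from that carbon the positive charge sits on a tertiary centre.
Tertiary is more stable than secondary, so the shift occurs.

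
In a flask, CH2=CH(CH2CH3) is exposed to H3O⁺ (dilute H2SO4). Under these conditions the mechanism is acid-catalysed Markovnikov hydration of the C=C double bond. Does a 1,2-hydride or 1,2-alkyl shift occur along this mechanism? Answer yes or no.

no

The first-formed carbocation is secondary.
No single 1,2-shift to an adjacent carbon would produce a more-substituted cation than the one already present, so no rearrangement occurs.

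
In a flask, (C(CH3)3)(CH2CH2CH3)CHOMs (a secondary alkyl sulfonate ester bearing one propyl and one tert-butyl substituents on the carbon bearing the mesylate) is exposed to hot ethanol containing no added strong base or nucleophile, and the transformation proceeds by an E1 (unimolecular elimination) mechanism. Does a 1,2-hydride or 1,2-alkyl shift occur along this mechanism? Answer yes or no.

The first-formed carbocation is secondary.
The adjacent tert-butyl carbon has no hydrogen but bears methyl groups; migration of one methyl with its bonding pair (a 1,2-methyl shift) places the charge on a tertiary centre.
Tertiary is more stable than secondary, so the shift occurs.

yes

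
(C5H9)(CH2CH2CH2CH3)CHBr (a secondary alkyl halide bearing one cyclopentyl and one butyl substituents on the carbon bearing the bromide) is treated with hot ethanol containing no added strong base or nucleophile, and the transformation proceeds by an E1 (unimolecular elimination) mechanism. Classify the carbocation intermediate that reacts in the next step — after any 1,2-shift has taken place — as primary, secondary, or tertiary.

Step 1: Ionisation: the C–Br σ-bond cleaves heterolytically; both bonding electrons depart with Br⁻, leaving a secondary carbocation at the α-carbon.
Step 2: A 1,2-hydride shift from the adjacent cyclopentyl carbon moves the positive charge from the secondary centre to an adjacent carbon, generating a more stable tertiary carbocation.
The cation rearranges from secondary to tertiary via a 1,2-hydride shift from the adjacent cyclopentyl carbon; the tertiary cation is what reacts next.

tertiary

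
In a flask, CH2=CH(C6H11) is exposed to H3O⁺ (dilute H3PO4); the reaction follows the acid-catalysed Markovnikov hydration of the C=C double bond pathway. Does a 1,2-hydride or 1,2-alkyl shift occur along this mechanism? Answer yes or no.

yes

The first-formed carbocation is secondary.
The adjacent cyclohexyl carbon already bears 2 other carbon substituents and has a hydrogen to migrate; after a 1,2-hydride shift from that carbon the positive charge sits on a tertiary centre.
Tertiary is more stable than secondary, so the shift occurs.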